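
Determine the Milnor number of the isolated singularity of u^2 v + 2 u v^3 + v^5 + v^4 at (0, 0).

The Hessian of f at 0 has rank 0. Corank 2; j^3 = u^2*v has shape L^2 M (L != M), so D-series; mu = 5 gives D_5.

5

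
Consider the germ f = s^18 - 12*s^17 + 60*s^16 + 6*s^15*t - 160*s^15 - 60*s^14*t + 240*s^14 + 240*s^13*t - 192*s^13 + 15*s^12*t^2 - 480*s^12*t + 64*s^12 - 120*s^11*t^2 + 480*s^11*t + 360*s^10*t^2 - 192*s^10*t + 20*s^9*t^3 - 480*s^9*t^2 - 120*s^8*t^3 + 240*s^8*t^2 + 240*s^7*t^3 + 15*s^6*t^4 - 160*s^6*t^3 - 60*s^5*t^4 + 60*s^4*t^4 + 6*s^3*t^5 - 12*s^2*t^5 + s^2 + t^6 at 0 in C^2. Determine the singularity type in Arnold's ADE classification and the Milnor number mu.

The Hessian of f at 0 is [[2, 0], [0, 0]] with rank 1, so corank 1. A Groebner basis of the Jacobian ideal J(f) in C{s,t} is {t^5, s}; counting standard monomials gives mu = 5. Corank 1: A-series; mu = 5 gives A_5.

Type A_{5}, Milnor number mu = 5.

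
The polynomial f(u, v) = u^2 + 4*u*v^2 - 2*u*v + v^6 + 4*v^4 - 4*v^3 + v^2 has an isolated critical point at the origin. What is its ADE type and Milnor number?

Type A_5, Milnor number mu = 5.

The Hessian of f at 0 has rank 1. Corank 1: A-series; mu = 5 gives A_5.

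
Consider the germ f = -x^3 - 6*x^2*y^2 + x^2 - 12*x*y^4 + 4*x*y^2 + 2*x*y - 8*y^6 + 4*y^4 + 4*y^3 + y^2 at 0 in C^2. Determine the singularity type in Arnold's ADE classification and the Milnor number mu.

Type A2, Milnor number mu = 2.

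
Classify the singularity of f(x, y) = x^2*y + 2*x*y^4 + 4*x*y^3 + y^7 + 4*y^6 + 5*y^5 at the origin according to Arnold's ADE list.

D_{6}

The Hessian of f at 0 is [[0, 0], [0, 0]] with rank 0, so corank 2. A Groebner basis of the Jacobian ideal J(f) in C{x,y} is {x^3, x^2*y, -2*x^2 + x*y^2, -x^2/2 + x*y/2 + y^3}; counting standard monomials gives mu = 6. Corank 2; j^3 = x^2*y has shape L^2 M (L != M), so D-series; mu = 6 gives D_6.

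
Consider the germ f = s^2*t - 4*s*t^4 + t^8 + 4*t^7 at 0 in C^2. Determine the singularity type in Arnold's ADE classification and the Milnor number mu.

Type D9, Milnor number mu = 9.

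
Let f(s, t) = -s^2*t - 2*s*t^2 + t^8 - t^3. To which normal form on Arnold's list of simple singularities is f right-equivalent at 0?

The Hessian of f at 0 has rank 0. Corank 2; j^3 = -t*(s + t)^2 has shape L^2 M (L != M), so D-series; mu = 9 gives D_9.

D_{9}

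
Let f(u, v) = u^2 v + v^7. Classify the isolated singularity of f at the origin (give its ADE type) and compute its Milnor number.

Type D8, Milnor number mu = 8.

The Hessian of f at 0 has rank 0. Corank 2; j^3 = u^2*v has shape L^2 M (L != M), so D-series; mu = 8 gives D_8.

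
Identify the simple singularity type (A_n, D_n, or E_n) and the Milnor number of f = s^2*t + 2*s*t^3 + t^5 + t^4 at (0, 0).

The Hessian of f at 0 has rank 0. Corank 2; j^3 = s^2*t has shape L^2 M (L != M), so D-series; mu = 5 gives D_5.

Type D_{5}, Milnor number mu = 5.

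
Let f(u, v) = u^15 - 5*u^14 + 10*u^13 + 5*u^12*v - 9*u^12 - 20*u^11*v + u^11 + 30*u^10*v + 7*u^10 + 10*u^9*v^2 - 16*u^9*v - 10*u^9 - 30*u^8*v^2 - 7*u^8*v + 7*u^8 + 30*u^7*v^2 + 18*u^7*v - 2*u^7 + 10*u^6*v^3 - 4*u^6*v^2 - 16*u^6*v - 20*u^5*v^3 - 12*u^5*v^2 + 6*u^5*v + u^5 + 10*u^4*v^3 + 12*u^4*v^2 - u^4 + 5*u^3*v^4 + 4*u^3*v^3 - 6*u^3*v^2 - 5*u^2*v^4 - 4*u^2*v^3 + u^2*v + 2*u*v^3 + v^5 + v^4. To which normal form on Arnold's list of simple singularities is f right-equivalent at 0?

D_5

The Hessian of f at 0 has rank 0. Corank 2; j^3 = u^2*v has shape L^2 M (L != M), so D-series; mu = 5 gives D_5.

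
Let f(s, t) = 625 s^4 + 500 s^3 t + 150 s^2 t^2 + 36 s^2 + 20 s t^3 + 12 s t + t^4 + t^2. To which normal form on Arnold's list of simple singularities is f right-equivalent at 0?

The Hessian of f at 0 is [[72, 12], [12, 2]] with rank 1, so corank 1. A Groebner basis of the Jacobian ideal J(f) in C{s,t} is {t^3, s + t/6}; counting standard monomials gives mu = 3. Corank 1: A-series; mu = 3 gives A_3.

A_3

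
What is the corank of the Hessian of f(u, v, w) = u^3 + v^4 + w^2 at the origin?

2

The Hessian at 0 is [[0, 0, 0], [0, 0, 0], [0, 0, 2]] of rank 1; hence corank 2.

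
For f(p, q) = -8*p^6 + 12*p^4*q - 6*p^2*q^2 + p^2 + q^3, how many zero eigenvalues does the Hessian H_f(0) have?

The Hessian at 0 is [[2, 0], [0, 0]] of rank 1; hence corank 1.

1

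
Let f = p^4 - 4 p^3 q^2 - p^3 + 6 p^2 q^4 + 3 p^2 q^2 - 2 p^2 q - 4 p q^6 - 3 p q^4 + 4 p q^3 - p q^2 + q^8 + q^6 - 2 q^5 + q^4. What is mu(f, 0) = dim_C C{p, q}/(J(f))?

5

The Hessian of f at 0 has rank 0. Corank 2; j^3 = -p*(p + q)^2 has shape L^2 M (L != M), so D-series; mu = 5 gives D_5.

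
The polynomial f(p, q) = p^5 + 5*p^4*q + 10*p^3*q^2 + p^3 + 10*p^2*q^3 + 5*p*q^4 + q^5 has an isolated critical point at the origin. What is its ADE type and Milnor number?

The Hessian of f at 0 has rank 0. Corank 2; j^3 = p^3 is a perfect cube, so E-series; the 5-jet and mu = 8 give E_8.

Type E8, Milnor number mu = 8.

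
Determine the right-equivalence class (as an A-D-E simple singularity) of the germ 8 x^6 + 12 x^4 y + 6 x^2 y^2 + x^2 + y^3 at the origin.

The Hessian of f at 0 is [[2, 0], [0, 0]] with rank 1, so corank 1. A Groebner basis of the Jacobian ideal J(f) in C{x,y} is {y^2, x}; counting standard monomials gives mu = 2. Corank 1: A-series; mu = 2 gives A_2.

A_{2}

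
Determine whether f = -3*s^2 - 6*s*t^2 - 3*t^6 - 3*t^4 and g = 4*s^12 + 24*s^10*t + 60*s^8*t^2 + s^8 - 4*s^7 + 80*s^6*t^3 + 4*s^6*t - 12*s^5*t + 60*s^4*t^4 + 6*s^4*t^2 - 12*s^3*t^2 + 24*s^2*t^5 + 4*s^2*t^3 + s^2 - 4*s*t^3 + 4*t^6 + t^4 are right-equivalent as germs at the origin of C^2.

The Hessian of f at 0 has rank 1. Corank 1: A-series; mu = 5 gives A_5. The Hessian of g at 0 has rank 1. Corank 1: A-series; mu = 3 gives A_3. f is A_5 but g is A_3, hence not right-equivalent.

No.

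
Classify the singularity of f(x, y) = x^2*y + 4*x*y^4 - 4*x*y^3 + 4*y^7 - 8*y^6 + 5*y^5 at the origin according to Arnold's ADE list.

The Hessian of f at 0 is [[0, 0], [0, 0]] with rank 0, so corank 2. A Groebner basis of the Jacobian ideal J(f) in C{x,y} is {x^3, x^2*y, 2*x^2 + x*y^2, x^2 - x*y/2 + y^3}; counting standard monomials gives mu = 6. Corank 2; j^3 = x^2*y has shape L^2 M (L != M), so D-series; mu = 6 gives D_6.

D6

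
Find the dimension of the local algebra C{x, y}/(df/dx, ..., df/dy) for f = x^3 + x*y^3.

The Hessian of f at 0 has rank 0. Corank 2; j^3 = x^3 is a perfect cube, so E-series; the 4-jet and mu = 7 give E_7.

7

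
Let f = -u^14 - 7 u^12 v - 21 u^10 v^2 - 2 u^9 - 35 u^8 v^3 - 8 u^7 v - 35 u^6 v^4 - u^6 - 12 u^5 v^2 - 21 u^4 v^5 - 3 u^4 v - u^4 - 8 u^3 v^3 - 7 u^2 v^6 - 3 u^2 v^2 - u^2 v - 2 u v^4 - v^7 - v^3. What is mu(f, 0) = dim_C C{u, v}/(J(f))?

4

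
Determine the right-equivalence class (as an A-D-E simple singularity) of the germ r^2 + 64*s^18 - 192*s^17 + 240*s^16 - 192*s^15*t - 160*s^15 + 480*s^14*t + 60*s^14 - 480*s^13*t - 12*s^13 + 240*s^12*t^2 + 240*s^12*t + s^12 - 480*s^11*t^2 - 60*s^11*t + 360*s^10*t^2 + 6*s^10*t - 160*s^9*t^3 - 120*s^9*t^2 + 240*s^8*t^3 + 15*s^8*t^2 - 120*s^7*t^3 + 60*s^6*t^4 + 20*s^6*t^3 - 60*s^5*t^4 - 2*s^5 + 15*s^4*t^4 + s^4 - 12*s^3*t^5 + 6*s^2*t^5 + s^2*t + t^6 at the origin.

D_{7}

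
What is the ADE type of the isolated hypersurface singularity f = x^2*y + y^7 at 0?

D8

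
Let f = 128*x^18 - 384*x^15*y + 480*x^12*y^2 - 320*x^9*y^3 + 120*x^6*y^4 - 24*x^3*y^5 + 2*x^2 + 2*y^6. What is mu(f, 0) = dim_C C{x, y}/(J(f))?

5

The Hessian of f at 0 has rank 1. Corank 1: A-series; mu = 5 gives A_5.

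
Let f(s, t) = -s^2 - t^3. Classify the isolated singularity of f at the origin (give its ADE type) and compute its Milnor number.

Type A2, Milnor number mu = 2.

The Hessian of f at 0 is [[-2, 0], [0, 0]] with rank 1, so corank 1. A Groebner basis of the Jacobian ideal J(f) in C{s,t} is {t^2, s}; counting standard monomials gives mu = 2. Corank 1: A-series; mu = 2 gives A_2.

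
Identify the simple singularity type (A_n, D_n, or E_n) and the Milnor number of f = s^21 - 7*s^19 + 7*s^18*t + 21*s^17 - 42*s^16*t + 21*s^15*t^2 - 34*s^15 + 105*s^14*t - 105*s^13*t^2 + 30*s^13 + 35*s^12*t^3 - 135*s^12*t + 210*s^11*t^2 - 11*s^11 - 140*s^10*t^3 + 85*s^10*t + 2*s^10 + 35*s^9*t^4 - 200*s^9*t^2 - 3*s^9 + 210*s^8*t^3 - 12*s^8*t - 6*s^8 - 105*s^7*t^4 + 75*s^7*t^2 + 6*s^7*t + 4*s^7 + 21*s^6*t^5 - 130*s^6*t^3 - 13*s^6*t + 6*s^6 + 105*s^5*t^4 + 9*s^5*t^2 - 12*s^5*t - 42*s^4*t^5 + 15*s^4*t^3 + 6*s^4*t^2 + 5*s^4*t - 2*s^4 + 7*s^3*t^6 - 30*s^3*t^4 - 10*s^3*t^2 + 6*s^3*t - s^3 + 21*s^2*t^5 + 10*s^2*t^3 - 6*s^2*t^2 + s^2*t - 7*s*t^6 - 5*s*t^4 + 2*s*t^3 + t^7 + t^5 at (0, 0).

Type D8, Milnor number mu = 8.

The Hessian of f at 0 is [[0, 0], [0, 0]] with rank 0, so corank 2. A Groebner basis of the Jacobian ideal J(f) in C{s,t} is {9*s^2/20 + s*t^3 + 13*s*t^2/20 - s*t/10 - t^3/10, 17*s^2/20 + 49*s*t^2/20 - 3*s*t/10 + t^4 - 3*t^3/10, s^3 - s^2/20 + 3*s*t^2/20 - s*t/10 - t^3/10, s^2*t - 7*s^2/20 - 19*s*t^2/20 + 3*s*t/10 + 3*t^3/10}; counting standard monomials gives mu = 8. Corank 2; j^3 = -s^2*(s - t) has shape L^2 M (L != M), so D-series; mu = 8 gives D_8.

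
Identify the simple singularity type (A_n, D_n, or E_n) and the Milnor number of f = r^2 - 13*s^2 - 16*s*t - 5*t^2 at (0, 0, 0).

The Hessian of f at 0 has rank 3. Corank 0: nondegenerate Morse point, so A_1.

Type A1, Milnor number mu = 1.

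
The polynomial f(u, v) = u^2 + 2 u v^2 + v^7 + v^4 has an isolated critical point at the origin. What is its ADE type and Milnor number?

Type A6, Milnor number mu = 6.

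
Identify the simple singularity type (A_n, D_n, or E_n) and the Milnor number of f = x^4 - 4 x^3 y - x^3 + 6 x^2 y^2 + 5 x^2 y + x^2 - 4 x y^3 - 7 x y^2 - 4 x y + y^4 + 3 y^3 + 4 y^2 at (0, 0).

The Hessian of f at 0 has rank 1. Corank 1: A-series; mu = 2 gives A_2.

Type A2, Milnor number mu = 2.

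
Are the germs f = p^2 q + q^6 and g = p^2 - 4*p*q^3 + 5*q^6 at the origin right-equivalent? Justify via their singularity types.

No.

The Hessian of f at 0 has rank 0. Corank 2; j^3 = p^2*q has shape L^2 M (L != M), so D-series; mu = 7 gives D_7. The Hessian of g at 0 has rank 1. Corank 1: A-series; mu = 5 gives A_5. f is D_7 but g is A_5, hence not right-equivalent.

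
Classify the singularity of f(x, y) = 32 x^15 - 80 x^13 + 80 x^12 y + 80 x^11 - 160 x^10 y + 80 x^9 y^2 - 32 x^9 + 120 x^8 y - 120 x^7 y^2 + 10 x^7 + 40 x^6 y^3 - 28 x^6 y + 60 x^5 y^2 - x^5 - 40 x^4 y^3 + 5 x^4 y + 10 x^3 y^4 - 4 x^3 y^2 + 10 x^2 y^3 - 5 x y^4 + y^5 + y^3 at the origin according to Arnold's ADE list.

The Hessian of f at 0 has rank 0. Corank 2; j^3 = y^3 is a perfect cube, so E-series; the 5-jet and mu = 8 give E_8.

E8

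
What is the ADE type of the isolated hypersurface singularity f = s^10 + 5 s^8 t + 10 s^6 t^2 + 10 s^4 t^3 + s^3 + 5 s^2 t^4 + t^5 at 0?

The Hessian of f at 0 is [[0, 0], [0, 0]] with rank 0, so corank 2. A Groebner basis of the Jacobian ideal J(f) in C{s,t} is {t^4, s^2}; counting standard monomials gives mu = 8. Corank 2; j^3 = s^3 is a perfect cube, so E-series; the 5-jet and mu = 8 give E_8.

E_{8}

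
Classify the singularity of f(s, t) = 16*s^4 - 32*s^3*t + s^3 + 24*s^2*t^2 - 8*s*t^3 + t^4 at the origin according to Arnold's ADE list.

E_{6}

The Hessian of f at 0 is [[0, 0], [0, 0]] with rank 0, so corank 2. A Groebner basis of the Jacobian ideal J(f) in C{s,t} is {t^4, s*t^2 - t^3/6, s^2}; counting standard monomials gives mu = 6. Corank 2; j^3 = s^3 is a perfect cube, so E-series; the 4-jet and mu = 6 give E_6.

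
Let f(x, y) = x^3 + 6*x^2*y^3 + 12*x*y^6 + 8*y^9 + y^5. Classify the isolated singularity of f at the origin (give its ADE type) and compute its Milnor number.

Type E8, Milnor number mu = 8.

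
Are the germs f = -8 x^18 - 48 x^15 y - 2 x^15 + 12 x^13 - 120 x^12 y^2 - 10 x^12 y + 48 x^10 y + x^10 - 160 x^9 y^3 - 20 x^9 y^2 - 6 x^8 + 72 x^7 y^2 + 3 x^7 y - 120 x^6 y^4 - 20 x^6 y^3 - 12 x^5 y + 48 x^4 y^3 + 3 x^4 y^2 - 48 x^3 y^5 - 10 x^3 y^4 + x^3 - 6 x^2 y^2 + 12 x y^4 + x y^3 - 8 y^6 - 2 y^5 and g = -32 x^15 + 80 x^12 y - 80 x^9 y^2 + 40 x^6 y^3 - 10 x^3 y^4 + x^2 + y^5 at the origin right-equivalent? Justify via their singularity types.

No.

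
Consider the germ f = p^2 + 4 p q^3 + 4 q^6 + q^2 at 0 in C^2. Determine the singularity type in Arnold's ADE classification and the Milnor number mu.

The Hessian of f at 0 has rank 2. Corank 0: nondegenerate Morse point, so A_1.

Type A1, Milnor number mu = 1.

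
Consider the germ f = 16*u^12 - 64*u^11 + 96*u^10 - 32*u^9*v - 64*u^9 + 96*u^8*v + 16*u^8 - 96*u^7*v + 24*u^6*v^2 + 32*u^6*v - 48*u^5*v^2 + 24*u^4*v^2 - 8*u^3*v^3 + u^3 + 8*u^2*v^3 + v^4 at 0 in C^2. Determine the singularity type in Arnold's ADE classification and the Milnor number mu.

The Hessian of f at 0 is [[0, 0], [0, 0]] with rank 0, so corank 2. A Groebner basis of the Jacobian ideal J(f) in C{u,v} is {v^3, u^2}; counting standard monomials gives mu = 6. Corank 2; j^3 = u^3 is a perfect cube, so E-series; the 4-jet and mu = 6 give E_6.

Type E6, Milnor number mu = 6.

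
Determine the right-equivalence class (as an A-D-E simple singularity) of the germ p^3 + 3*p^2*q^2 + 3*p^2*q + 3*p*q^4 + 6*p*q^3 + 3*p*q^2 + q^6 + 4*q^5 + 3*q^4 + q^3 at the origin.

The Hessian of f at 0 has rank 0. Corank 2; j^3 = (p + q)^3 is a perfect cube, so E-series; the 5-jet and mu = 8 give E_8.

E_8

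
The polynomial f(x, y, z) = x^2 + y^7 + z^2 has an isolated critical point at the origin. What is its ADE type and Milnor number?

Type A_6, Milnor number mu = 6.

The Hessian of f at 0 is [[2, 0, 0], [0, 0, 0], [0, 0, 2]] with rank 2, so corank 1. A Groebner basis of the Jacobian ideal J(f) in C{x,y,z} is {y^6, x, z}; counting standard monomials gives mu = 6. Corank 1: A-series; mu = 6 gives A_6.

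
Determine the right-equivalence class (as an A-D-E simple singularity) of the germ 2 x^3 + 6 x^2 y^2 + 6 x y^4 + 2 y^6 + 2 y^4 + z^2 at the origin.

The Hessian of f at 0 is [[0, 0, 0], [0, 0, 0], [0, 0, 2]] with rank 1, so corank 2. A Groebner basis of the Jacobian ideal J(f) in C{x,y,z} is {x^3, x^2*y, x^2/2 + x*y^2, y^3, z}; counting standard monomials gives mu = 6. Corank 2; j^3 = 2*x^3 is a perfect cube, so E-series; the 4-jet and mu = 6 give E_6.

E_{6}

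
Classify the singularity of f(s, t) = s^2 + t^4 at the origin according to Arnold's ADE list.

The Hessian of f at 0 is [[2, 0], [0, 0]] with rank 1, so corank 1. A Groebner basis of the Jacobian ideal J(f) in C{s,t} is {t^3, s}; counting standard monomials gives mu = 3. Corank 1: A-series; mu = 3 gives A_3.

A3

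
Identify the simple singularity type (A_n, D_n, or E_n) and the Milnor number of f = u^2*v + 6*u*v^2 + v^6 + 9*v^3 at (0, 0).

The Hessian of f at 0 has rank 0. Corank 2; j^3 = v*(u + 3*v)^2 has shape L^2 M (L != M), so D-series; mu = 7 gives D_7.

Type D7, Milnor number mu = 7.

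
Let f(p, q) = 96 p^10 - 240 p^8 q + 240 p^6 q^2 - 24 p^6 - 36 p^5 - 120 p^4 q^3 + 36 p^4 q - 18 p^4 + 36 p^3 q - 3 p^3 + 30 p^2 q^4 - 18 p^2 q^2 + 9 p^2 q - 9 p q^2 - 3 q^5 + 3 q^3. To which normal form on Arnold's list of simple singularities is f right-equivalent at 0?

E8

The Hessian of f at 0 has rank 0. Corank 2; j^3 = -3*(p - q)^3 is a perfect cube, so E-series; the 5-jet and mu = 8 give E_8.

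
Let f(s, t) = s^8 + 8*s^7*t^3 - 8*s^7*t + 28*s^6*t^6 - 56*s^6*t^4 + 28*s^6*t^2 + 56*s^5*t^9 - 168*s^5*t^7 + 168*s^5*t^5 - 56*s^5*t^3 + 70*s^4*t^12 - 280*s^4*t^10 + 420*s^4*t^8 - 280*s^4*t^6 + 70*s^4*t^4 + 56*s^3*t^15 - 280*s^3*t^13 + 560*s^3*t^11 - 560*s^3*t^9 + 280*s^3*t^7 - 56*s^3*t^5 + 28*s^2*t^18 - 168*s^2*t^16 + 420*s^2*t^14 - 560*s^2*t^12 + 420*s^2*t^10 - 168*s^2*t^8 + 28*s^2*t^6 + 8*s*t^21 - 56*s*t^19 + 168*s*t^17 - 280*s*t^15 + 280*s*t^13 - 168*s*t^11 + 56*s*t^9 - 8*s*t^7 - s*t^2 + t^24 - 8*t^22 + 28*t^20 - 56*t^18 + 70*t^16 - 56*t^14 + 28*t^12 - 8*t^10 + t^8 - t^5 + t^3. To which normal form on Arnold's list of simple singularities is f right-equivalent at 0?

D_9

The Hessian of f at 0 has rank 0. Corank 2; j^3 = -t^2*(s - t) has shape L^2 M (L != M), so D-series; mu = 9 gives D_9.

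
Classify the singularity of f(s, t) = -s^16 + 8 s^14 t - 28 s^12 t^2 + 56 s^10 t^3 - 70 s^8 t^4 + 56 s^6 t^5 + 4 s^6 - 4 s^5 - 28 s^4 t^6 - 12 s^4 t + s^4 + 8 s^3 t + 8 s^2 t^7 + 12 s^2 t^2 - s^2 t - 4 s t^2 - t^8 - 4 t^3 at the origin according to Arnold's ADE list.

D_{9}

The Hessian of f at 0 is [[0, 0], [0, 0]] with rank 0, so corank 2. A Groebner basis of the Jacobian ideal J(f) in C{s,t} is {s^4 - s^3/2 - s*t/2 - t^2, 513*s^3/16 - 16*s^2 + s*t^3 + 3*s*t^2/2 - 127*s*t/4 + 3*t^3/2 + t^2/2, -2051*s^3/32 + 32*s^2 - 7*s*t^2/4 + 2037*s*t/32 + t^4 - 3*t^3/2 - 11*t^2/16, s^2*t - s*t/2 - t^2}; counting standard monomials gives mu = 9. Corank 2; j^3 = -t*(s + 2*t)^2 has shape L^2 M (L != M), so D-series; mu = 9 gives D_9.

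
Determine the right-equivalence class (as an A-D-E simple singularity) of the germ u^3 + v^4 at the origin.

The Hessian of f at 0 is [[0, 0], [0, 0]] with rank 0, so corank 2. A Groebner basis of the Jacobian ideal J(f) in C{u,v} is {v^3, u^2}; counting standard monomials gives mu = 6. Corank 2; j^3 = u^3 is a perfect cube, so E-series; the 4-jet and mu = 6 give E_6.

E6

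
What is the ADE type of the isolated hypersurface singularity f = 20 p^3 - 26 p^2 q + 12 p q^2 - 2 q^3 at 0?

D_4

The Hessian of f at 0 is [[0, 0], [0, 0]] with rank 0, so corank 2. A Groebner basis of the Jacobian ideal J(f) in C{p,q} is {q^3, p^2 - 3*q^2/11, p*q - 6*q^2/11}; counting standard monomials gives mu = 4. Corank 2; j^3 = 2*(2*p - q)*(5*p^2 - 4*p*q + q^2) splits into three distinct lines over C (the quadratic factor has nonzero discriminant), so D_4.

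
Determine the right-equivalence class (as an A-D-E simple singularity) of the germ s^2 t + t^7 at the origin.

The Hessian of f at 0 is [[0, 0], [0, 0]] with rank 0, so corank 2. A Groebner basis of the Jacobian ideal J(f) in C{s,t} is {s^2/7 + t^6, s^3, s*t}; counting standard monomials gives mu = 8. Corank 2; j^3 = s^2*t has shape L^2 M (L != M), so D-series; mu = 8 gives D_8.

D_{8}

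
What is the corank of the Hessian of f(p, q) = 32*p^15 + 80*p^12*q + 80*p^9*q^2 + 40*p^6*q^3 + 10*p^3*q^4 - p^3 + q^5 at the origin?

Hessian at 0 has rank 0.

2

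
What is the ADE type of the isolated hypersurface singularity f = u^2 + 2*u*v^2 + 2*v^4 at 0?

A3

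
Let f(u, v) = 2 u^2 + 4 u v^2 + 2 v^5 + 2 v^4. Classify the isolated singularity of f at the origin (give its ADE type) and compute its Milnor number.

Type A4, Milnor number mu = 4.

The Hessian of f at 0 has rank 1. Corank 1: A-series; mu = 4 gives A_4.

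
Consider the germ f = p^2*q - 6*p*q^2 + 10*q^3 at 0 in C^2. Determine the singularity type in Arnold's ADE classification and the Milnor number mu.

Type D4, Milnor number mu = 4.

The Hessian of f at 0 has rank 0. Corank 2; j^3 = q*(p^2 - 6*p*q + 10*q^2) splits into three distinct lines over C (the quadratic factor has nonzero discriminant), so D_4.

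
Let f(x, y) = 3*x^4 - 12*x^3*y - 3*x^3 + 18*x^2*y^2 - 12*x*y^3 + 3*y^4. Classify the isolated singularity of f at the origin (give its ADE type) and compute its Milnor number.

The Hessian of f at 0 is [[0, 0], [0, 0]] with rank 0, so corank 2. A Groebner basis of the Jacobian ideal J(f) in C{x,y} is {y^4, x*y^2 - y^3/3, x^2}; counting standard monomials gives mu = 6. Corank 2; j^3 = -3*x^3 is a perfect cube, so E-series; the 4-jet and mu = 6 give E_6.

Type E6, Milnor number mu = 6.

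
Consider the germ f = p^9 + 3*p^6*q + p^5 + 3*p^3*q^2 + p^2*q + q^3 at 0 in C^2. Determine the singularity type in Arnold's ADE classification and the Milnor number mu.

Type D_4, Milnor number mu = 4.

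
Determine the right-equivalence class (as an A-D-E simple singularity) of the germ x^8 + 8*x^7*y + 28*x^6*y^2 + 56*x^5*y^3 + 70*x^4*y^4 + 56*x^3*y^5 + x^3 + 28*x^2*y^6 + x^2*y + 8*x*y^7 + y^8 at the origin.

The Hessian of f at 0 is [[0, 0], [0, 0]] with rank 0, so corank 2. A Groebner basis of the Jacobian ideal J(f) in C{x,y} is {-x*y/8 + y^7, x*y^2, x^2 + x*y}; counting standard monomials gives mu = 9. Corank 2; j^3 = x^2*(x + y) has shape L^2 M (L != M), so D-series; mu = 9 gives D_9.

D_9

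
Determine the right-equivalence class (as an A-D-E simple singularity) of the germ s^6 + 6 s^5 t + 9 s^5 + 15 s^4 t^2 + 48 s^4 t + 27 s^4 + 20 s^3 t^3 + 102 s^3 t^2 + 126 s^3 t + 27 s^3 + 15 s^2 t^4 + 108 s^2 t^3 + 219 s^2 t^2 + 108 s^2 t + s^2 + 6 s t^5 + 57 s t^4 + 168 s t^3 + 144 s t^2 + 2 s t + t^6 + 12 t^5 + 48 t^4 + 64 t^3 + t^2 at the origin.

A2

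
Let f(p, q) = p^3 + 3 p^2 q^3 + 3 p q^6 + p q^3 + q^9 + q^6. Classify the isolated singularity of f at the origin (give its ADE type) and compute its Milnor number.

The Hessian of f at 0 has rank 0. Corank 2; j^3 = p^3 is a perfect cube, so E-series; the 4-jet and mu = 7 give E_7.

Type E_{7}, Milnor number mu = 7.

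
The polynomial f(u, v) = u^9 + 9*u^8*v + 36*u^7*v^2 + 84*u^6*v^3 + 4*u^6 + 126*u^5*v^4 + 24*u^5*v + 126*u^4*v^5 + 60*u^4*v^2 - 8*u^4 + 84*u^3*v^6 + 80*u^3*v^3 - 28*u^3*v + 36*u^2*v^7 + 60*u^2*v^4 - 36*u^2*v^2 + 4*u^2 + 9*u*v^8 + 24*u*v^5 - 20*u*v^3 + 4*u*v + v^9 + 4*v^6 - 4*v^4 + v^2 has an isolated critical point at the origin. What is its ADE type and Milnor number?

The Hessian of f at 0 is [[8, 4], [4, 2]] with rank 1, so corank 1. A Groebner basis of the Jacobian ideal J(f) in C{u,v} is {-32*u^2 + u*v^3 - 28*u*v - 6*v^2, 48*u^2 + 40*u*v + v^4 + 8*v^2, u^3 - 3*u*v^2/2 + u - 3*v^3/4 + v/2, u^2*v + 3*u*v^2/2 - 2*u/3 + 7*v^3/12 - v/3}; counting standard monomials gives mu = 8. Corank 1: A-series; mu = 8 gives A_8.

Type A8, Milnor number mu = 8.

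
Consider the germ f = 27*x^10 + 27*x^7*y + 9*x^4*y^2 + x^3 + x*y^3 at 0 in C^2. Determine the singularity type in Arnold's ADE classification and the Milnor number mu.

The Hessian of f at 0 has rank 0. Corank 2; j^3 = x^3 is a perfect cube, so E-series; the 4-jet and mu = 7 give E_7.

Type E_{7}, Milnor number mu = 7.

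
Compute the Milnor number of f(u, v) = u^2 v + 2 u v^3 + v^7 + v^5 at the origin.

8

The Hessian of f at 0 has rank 0. Corank 2; j^3 = u^2*v has shape L^2 M (L != M), so D-series; mu = 8 gives D_8.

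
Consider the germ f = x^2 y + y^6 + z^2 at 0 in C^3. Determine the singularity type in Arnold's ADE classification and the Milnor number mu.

Type D7, Milnor number mu = 7.

The Hessian of f at 0 is [[0, 0, 0], [0, 0, 0], [0, 0, 2]] with rank 1, so corank 2. A Groebner basis of the Jacobian ideal J(f) in C{x,y,z} is {x^2/6 + y^5, x^3, x*y, z}; counting standard monomials gives mu = 7. Corank 2; j^3 = x^2*y has shape L^2 M (L != M), so D-series; mu = 7 gives D_7.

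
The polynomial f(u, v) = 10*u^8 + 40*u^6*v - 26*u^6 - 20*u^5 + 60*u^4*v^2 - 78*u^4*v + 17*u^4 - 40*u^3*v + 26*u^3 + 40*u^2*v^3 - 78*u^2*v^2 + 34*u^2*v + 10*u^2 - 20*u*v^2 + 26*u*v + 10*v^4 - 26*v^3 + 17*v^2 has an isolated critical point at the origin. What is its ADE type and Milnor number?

The Hessian of f at 0 is [[20, 26], [26, 34]] with rank 2, so corank 0. A Groebner basis of the Jacobian ideal J(f) in C{u,v} is {u, v}; counting standard monomials gives mu = 1. Corank 0: nondegenerate Morse point, so A_1.

Type A_1, Milnor number mu = 1.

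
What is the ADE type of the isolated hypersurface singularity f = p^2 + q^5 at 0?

The Hessian of f at 0 is [[2, 0], [0, 0]] with rank 1, so corank 1. A Groebner basis of the Jacobian ideal J(f) in C{p,q} is {q^4, p}; counting standard monomials gives mu = 4. Corank 1: A-series; mu = 4 gives A_4.

A4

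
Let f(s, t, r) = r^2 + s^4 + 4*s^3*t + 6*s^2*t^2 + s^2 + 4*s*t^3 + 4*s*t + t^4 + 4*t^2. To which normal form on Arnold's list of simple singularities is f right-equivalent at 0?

A_3

The Hessian of f at 0 has rank 2. Corank 1: A-series; mu = 3 gives A_3.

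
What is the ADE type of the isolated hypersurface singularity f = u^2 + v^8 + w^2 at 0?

A7

The Hessian of f at 0 is [[2, 0, 0], [0, 0, 0], [0, 0, 2]] with rank 2, so corank 1. A Groebner basis of the Jacobian ideal J(f) in C{u,v,w} is {v^7, u, w}; counting standard monomials gives mu = 7. Corank 1: A-series; mu = 7 gives A_7.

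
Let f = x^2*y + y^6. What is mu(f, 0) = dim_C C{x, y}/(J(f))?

7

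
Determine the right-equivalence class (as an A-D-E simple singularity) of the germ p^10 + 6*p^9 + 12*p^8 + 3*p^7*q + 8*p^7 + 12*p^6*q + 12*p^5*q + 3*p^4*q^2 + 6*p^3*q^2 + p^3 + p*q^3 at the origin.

E_{7}

The Hessian of f at 0 is [[0, 0], [0, 0]] with rank 0, so corank 2. A Groebner basis of the Jacobian ideal J(f) in C{p,q} is {p^3, p*q^2, 3*p^2 + q^3}; counting standard monomials gives mu = 7. Corank 2; j^3 = p^3 is a perfect cube, so E-series; the 4-jet and mu = 7 give E_7.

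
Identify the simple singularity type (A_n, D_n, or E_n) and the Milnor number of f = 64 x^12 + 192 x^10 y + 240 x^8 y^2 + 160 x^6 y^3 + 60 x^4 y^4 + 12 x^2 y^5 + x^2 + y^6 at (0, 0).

The Hessian of f at 0 is [[2, 0], [0, 0]] with rank 1, so corank 1. A Groebner basis of the Jacobian ideal J(f) in C{x,y} is {y^5, x}; counting standard monomials gives mu = 5. Corank 1: A-series; mu = 5 gives A_5.

Type A_{5}, Milnor number mu = 5.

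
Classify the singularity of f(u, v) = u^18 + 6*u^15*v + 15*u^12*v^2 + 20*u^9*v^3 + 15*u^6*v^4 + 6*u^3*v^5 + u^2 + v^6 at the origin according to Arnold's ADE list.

A_{5}

The Hessian of f at 0 has rank 1. Corank 1: A-series; mu = 5 gives A_5.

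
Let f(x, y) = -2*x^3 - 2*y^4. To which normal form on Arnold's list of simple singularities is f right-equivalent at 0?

The Hessian of f at 0 has rank 0. Corank 2; j^3 = -2*x^3 is a perfect cube, so E-series; the 4-jet and mu = 6 give E_6.

E_{6}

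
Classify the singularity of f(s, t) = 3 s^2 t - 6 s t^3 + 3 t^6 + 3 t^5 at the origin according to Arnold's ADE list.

D_{7}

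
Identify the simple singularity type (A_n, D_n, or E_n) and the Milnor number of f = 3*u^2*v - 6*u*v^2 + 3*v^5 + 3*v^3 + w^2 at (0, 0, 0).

Type D_6, Milnor number mu = 6.

The Hessian of f at 0 has rank 1. Corank 2; j^3 = 3*v*(u - v)^2 has shape L^2 M (L != M), so D-series; mu = 6 gives D_6.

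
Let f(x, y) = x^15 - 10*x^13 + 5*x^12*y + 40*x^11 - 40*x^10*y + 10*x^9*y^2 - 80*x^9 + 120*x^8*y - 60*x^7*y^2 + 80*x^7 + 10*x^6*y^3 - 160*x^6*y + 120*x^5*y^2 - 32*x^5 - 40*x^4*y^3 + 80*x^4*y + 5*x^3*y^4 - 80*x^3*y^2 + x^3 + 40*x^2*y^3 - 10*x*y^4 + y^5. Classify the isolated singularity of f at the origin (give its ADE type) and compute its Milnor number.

Type E8, Milnor number mu = 8.

The Hessian of f at 0 is [[0, 0], [0, 0]] with rank 0, so corank 2. A Groebner basis of the Jacobian ideal J(f) in C{x,y} is {y^5, x*y^3 - y^4/8, x^2}; counting standard monomials gives mu = 8. Corank 2; j^3 = x^3 is a perfect cube, so E-series; the 5-jet and mu = 8 give E_8.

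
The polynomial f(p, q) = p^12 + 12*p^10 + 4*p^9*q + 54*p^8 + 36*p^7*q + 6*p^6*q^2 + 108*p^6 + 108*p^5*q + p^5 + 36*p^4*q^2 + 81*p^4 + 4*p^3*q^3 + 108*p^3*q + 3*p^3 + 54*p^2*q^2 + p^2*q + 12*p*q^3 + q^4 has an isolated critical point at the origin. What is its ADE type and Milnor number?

The Hessian of f at 0 has rank 0. Corank 2; j^3 = p^2*(3*p + q) has shape L^2 M (L != M), so D-series; mu = 5 gives D_5.

Type D_{5}, Milnor number mu = 5.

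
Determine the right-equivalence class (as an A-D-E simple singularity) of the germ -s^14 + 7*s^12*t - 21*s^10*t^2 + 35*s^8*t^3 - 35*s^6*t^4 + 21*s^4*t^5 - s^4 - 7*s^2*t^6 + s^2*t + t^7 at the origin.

D_8

The Hessian of f at 0 has rank 0. Corank 2; j^3 = s^2*t has shape L^2 M (L != M), so D-series; mu = 8 gives D_8.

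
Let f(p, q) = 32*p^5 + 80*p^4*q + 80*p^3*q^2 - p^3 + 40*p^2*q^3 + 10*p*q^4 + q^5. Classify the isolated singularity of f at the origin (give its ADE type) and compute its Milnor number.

Type E8, Milnor number mu = 8.

The Hessian of f at 0 is [[0, 0], [0, 0]] with rank 0, so corank 2. A Groebner basis of the Jacobian ideal J(f) in C{p,q} is {q^5, p*q^3 + q^4/8, p^2}; counting standard monomials gives mu = 8. Corank 2; j^3 = -p^3 is a perfect cube, so E-series; the 5-jet and mu = 8 give E_8.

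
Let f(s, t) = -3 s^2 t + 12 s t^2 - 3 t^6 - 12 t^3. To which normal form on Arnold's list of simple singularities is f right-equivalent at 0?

The Hessian of f at 0 has rank 0. Corank 2; j^3 = -3*t*(s - 2*t)^2 has shape L^2 M (L != M), so D-series; mu = 7 gives D_7.

D_{7}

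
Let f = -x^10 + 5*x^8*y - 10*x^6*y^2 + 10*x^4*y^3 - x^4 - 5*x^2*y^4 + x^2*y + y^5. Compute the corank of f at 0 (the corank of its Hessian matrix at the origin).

Hessian at 0 has rank 0.

2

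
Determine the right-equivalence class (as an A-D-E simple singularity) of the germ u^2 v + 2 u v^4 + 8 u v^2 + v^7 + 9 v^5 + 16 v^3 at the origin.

D_6

The Hessian of f at 0 is [[0, 0], [0, 0]] with rank 0, so corank 2. A Groebner basis of the Jacobian ideal J(f) in C{u,v} is {u*v + v^4 + 4*v^2, u*v^2 + 4*v^3, u^2 + 3*u*v - 4*v^2}; counting standard monomials gives mu = 6. Corank 2; j^3 = v*(u + 4*v)^2 has shape L^2 M (L != M), so D-series; mu = 6 gives D_6.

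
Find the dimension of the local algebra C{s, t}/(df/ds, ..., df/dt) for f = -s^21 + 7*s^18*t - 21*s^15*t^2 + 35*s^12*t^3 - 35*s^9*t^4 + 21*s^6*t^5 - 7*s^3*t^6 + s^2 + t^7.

6

The Hessian of f at 0 is [[2, 0], [0, 0]] with rank 1, so corank 1. A Groebner basis of the Jacobian ideal J(f) in C{s,t} is {t^6, s}; counting standard monomials gives mu = 6. Corank 1: A-series; mu = 6 gives A_6.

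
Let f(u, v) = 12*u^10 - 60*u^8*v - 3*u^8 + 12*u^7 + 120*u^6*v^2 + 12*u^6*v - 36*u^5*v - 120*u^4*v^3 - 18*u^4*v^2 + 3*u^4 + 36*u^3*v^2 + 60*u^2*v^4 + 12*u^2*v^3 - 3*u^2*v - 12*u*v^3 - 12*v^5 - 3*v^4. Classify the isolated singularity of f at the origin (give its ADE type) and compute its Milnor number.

Type D_5, Milnor number mu = 5.

The Hessian of f at 0 has rank 0. Corank 2; j^3 = -3*u^2*v has shape L^2 M (L != M), so D-series; mu = 5 gives D_5.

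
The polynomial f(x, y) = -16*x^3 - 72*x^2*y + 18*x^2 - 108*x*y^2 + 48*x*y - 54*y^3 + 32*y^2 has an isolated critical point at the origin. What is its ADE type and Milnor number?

Type A_{2}, Milnor number mu = 2.

The Hessian of f at 0 has rank 1. Corank 1: A-series; mu = 2 gives A_2.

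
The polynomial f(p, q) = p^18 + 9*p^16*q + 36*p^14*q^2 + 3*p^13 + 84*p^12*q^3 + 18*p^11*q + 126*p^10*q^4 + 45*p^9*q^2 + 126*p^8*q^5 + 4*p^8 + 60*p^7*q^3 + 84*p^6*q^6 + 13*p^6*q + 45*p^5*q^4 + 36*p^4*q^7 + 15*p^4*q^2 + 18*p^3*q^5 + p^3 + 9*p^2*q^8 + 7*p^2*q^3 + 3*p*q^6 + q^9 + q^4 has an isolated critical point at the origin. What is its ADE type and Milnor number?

The Hessian of f at 0 has rank 0. Corank 2; j^3 = p^3 is a perfect cube, so E-series; the 4-jet and mu = 6 give E_6.

Type E6, Milnor number mu = 6.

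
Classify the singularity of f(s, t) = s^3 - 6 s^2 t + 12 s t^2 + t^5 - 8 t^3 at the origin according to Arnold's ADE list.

The Hessian of f at 0 has rank 0. Corank 2; j^3 = (s - 2*t)^3 is a perfect cube, so E-series; the 5-jet and mu = 8 give E_8.

E_{8}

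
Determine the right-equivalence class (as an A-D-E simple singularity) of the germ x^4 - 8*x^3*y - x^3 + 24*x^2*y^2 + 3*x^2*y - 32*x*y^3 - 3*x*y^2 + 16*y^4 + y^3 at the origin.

The Hessian of f at 0 has rank 0. Corank 2; j^3 = -(x - y)^3 is a perfect cube, so E-series; the 4-jet and mu = 6 give E_6.

E6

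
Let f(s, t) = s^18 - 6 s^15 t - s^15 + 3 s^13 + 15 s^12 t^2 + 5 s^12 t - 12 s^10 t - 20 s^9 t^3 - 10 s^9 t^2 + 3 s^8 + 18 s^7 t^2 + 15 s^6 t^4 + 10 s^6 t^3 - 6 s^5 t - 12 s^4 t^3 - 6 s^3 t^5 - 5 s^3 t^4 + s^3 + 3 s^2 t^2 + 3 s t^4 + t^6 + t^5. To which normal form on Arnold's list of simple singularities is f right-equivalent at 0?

E_8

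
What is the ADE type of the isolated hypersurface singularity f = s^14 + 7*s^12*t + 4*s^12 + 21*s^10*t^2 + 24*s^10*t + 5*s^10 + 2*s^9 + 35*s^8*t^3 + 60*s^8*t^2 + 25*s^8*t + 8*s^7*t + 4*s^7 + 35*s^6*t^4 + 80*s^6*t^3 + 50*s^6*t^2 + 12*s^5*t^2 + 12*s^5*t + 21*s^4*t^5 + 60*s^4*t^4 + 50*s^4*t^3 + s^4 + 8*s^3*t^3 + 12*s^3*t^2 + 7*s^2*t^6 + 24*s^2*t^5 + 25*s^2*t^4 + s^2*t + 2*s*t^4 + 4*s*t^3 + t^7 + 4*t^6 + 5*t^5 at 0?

D6

The Hessian of f at 0 is [[0, 0], [0, 0]] with rank 0, so corank 2. A Groebner basis of the Jacobian ideal J(f) in C{s,t} is {s^3, s^2*t, -2*s^2 + s*t^2, -s^2/2 + s*t/2 + t^3}; counting standard monomials gives mu = 6. Corank 2; j^3 = s^2*t has shape L^2 M (L != M), so D-series; mu = 6 gives D_6.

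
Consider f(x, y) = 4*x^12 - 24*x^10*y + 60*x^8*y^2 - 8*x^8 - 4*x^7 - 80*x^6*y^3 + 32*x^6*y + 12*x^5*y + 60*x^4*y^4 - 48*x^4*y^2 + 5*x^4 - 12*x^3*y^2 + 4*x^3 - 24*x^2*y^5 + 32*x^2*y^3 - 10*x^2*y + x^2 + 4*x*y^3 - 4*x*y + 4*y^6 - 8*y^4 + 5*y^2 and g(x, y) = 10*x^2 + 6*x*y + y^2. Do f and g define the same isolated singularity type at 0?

The Hessian of f at 0 is [[2, -4], [-4, 10]] with rank 2, so corank 0. A Groebner basis of the Jacobian ideal J(f) in C{x,y} is {x, y}; counting standard monomials gives mu = 1. Corank 0: nondegenerate Morse point, so A_1. The Hessian of g at 0 is [[20, 6], [6, 2]] with rank 2, so corank 0. A Groebner basis of the Jacobian ideal J(g) in C{x,y} is {x, y}; counting standard monomials gives mu = 1. Corank 0: nondegenerate Morse point, so A_1. Both have type A_1, hence right-equivalent.

Yes.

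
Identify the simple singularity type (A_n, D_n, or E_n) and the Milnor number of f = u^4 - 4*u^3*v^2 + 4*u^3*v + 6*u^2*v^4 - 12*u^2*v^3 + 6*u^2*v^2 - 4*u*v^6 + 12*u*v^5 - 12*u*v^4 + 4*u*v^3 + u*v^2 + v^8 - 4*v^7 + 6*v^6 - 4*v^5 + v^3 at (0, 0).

The Hessian of f at 0 has rank 0. Corank 2; j^3 = v^2*(u + v) has shape L^2 M (L != M), so D-series; mu = 5 gives D_5.

Type D_5, Milnor number mu = 5.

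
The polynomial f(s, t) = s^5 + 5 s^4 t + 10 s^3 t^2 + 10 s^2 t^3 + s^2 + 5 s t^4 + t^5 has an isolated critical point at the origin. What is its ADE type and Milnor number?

The Hessian of f at 0 is [[2, 0], [0, 0]] with rank 1, so corank 1. A Groebner basis of the Jacobian ideal J(f) in C{s,t} is {t^4, s}; counting standard monomials gives mu = 4. Corank 1: A-series; mu = 4 gives A_4.

Type A_4, Milnor number mu = 4.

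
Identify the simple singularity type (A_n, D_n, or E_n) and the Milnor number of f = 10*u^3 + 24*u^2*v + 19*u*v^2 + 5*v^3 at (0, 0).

The Hessian of f at 0 has rank 0. Corank 2; j^3 = (u + v)*(10*u^2 + 14*u*v + 5*v^2) splits into three distinct lines over C (the quadratic factor has nonzero discriminant), so D_4.

Type D_{4}, Milnor number mu = 4.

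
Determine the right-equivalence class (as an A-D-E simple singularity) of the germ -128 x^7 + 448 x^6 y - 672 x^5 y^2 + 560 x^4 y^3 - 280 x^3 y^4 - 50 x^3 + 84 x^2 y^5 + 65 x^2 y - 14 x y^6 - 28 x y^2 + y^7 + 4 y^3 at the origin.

The Hessian of f at 0 is [[0, 0], [0, 0]] with rank 0, so corank 2. A Groebner basis of the Jacobian ideal J(f) in C{x,y} is {78125*x*y/14 + y^6 - 15625*y^2/7, x*y^2 - 2*y^3/5, x^2 - 9*x*y/10 + y^2/5}; counting standard monomials gives mu = 8. Corank 2; j^3 = -(2*x - y)*(5*x - 2*y)^2 has shape L^2 M (L != M), so D-series; mu = 8 gives D_8.

D_8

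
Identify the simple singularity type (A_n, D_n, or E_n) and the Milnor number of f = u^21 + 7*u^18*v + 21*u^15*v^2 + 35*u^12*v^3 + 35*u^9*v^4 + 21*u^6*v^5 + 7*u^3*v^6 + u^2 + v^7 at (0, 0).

Type A6, Milnor number mu = 6.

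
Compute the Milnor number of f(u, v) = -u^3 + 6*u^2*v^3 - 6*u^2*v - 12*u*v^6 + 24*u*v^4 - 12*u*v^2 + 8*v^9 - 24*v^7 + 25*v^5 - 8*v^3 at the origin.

The Hessian of f at 0 has rank 0. Corank 2; j^3 = -(u + 2*v)^3 is a perfect cube, so E-series; the 5-jet and mu = 8 give E_8.

8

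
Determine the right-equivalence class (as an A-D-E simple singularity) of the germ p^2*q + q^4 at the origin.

D_5

The Hessian of f at 0 is [[0, 0], [0, 0]] with rank 0, so corank 2. A Groebner basis of the Jacobian ideal J(f) in C{p,q} is {p^3, p^2/4 + q^3, p*q}; counting standard monomials gives mu = 5. Corank 2; j^3 = p^2*q has shape L^2 M (L != M), so D-series; mu = 5 gives D_5.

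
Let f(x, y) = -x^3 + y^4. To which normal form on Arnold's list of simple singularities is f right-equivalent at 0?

E6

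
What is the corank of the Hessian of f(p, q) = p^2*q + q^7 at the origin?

2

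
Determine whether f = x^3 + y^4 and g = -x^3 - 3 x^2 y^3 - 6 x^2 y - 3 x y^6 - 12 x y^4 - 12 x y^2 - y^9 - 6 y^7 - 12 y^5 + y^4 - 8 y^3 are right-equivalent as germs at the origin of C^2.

Yes.

The Hessian of f at 0 has rank 0. Corank 2; j^3 = x^3 is a perfect cube, so E-series; the 4-jet and mu = 6 give E_6. The Hessian of g at 0 has rank 0. Corank 2; j^3 = -(x + 2*y)^3 is a perfect cube, so E-series; the 4-jet and mu = 6 give E_6. Both have type E_6, hence right-equivalent.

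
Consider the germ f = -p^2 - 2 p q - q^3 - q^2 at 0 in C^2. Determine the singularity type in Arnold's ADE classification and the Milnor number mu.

Type A_{2}, Milnor number mu = 2.

The Hessian of f at 0 has rank 1. Corank 1: A-series; mu = 2 gives A_2.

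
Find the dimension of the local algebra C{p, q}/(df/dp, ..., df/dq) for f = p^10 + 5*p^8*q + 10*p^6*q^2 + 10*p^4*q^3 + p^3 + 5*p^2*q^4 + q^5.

8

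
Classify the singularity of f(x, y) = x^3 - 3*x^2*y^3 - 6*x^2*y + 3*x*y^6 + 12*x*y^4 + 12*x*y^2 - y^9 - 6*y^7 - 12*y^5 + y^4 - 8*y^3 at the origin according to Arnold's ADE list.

E_6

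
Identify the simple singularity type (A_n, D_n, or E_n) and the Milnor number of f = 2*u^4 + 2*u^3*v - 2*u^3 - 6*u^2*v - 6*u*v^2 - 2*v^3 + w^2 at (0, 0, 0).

Type E_7, Milnor number mu = 7.

The Hessian of f at 0 has rank 1. Corank 2; j^3 = -2*(u + v)^3 is a perfect cube, so E-series; the 4-jet and mu = 7 give E_7.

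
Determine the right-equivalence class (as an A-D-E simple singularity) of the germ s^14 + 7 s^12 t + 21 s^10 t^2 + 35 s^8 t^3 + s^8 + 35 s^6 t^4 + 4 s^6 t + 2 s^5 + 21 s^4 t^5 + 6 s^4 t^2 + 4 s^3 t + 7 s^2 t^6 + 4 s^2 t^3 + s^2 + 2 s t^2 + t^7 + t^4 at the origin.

A_{6}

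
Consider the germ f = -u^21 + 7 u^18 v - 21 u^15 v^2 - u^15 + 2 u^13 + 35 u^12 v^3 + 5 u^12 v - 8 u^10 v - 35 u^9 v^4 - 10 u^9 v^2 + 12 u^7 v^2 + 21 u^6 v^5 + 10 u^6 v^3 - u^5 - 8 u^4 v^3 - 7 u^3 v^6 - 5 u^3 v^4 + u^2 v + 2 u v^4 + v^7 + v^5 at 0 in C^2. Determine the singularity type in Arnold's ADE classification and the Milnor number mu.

The Hessian of f at 0 has rank 0. Corank 2; j^3 = u^2*v has shape L^2 M (L != M), so D-series; mu = 6 gives D_6.

Type D6, Milnor number mu = 6.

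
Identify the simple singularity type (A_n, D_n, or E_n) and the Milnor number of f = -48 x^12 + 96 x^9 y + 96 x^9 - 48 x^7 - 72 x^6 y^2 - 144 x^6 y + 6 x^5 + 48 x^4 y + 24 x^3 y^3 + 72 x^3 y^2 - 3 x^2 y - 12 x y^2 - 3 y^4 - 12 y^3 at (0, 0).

Type D_{5}, Milnor number mu = 5.

The Hessian of f at 0 is [[0, 0], [0, 0]] with rank 0, so corank 2. A Groebner basis of the Jacobian ideal J(f) in C{x,y} is {x^3 - 2*x^2 + 8*y^2, x^2/4 + y^3 - y^2, x*y + 2*y^2}; counting standard monomials gives mu = 5. Corank 2; j^3 = -3*y*(x + 2*y)^2 has shape L^2 M (L != M), so D-series; mu = 5 gives D_5.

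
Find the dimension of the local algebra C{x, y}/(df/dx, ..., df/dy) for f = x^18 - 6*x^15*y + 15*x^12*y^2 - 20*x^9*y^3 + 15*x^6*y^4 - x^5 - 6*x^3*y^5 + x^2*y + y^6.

7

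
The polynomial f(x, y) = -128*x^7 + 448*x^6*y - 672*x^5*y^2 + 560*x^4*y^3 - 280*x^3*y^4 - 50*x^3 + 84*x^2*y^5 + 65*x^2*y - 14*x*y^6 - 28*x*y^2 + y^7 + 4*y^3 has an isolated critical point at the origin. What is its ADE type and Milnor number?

The Hessian of f at 0 is [[0, 0], [0, 0]] with rank 0, so corank 2. A Groebner basis of the Jacobian ideal J(f) in C{x,y} is {78125*x*y/14 + y^6 - 15625*y^2/7, x*y^2 - 2*y^3/5, x^2 - 9*x*y/10 + y^2/5}; counting standard monomials gives mu = 8. Corank 2; j^3 = -(2*x - y)*(5*x - 2*y)^2 has shape L^2 M (L != M), so D-series; mu = 8 gives D_8.

Type D_8, Milnor number mu = 8.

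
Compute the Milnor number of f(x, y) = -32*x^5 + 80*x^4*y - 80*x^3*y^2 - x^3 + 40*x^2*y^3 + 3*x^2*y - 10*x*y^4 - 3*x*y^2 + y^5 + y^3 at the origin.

8

The Hessian of f at 0 is [[0, 0], [0, 0]] with rank 0, so corank 2. A Groebner basis of the Jacobian ideal J(f) in C{x,y} is {y^5, x*y^3 - 7*y^4/8, x^2 - 2*x*y + y^2}; counting standard monomials gives mu = 8. Corank 2; j^3 = -(x - y)^3 is a perfect cube, so E-series; the 5-jet and mu = 8 give E_8.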